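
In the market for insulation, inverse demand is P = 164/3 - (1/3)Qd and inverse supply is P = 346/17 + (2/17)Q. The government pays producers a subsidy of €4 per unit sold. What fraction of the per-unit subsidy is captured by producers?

Producer share = 6/23

Pre-subsidy: 164/3 - (1/3)Q = 346/17 + (2/17)Q gives Q* = 1750/23 and P* = 674/23.
With the subsidy, sellers receive Ps = Pb + 4 for each unit, where Pb is the price buyers pay.
On the curves, Pb = 164/3 - (1/3)Q and Ps = 346/17 + (2/17)Q; the wedge Ps − Pb = 4 gives 346/17 + (2/17)Q − (164/3 - (1/3)Q) = 4, so Q' = 1954/23.
Then Pb = 164/3 − (1/3)·(1954/23) = 606/23 and Ps = 346/17 + (2/17)·(1954/23) = 698/23.
Buyers' price falls by P* − Pb = 674/23 − 606/23 = 68/23; sellers' price rises by Ps − P* = 698/23 − 674/23 = 24/23.
So producers capture (24/23)/4 = 6/23 of each unit of subsidy.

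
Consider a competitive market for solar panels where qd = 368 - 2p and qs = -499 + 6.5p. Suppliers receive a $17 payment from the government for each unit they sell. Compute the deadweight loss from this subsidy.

Deadweight loss = $221

Pre-subsidy: 368 - 2p = -499 + 6.5p gives p* = 102, q* = 164.
With the subsidy, sellers receive ps = pb + 17 for each unit, where pb is the price buyers pay.
Supply in terms of pb becomes qs = -499 + 6.5(pb + 17) = -388.5 + 6.5pb. Setting this equal to demand: 368 - 2pb = -388.5 + 6.5pb, so pb = 89.
Sellers receive ps = 89 + 17 = 106; q' = 368 − 2·89 = 190.
The subsidy expands output by 190 − 164 = 26 past the efficient level; on those units the gap between marginal cost and willingness to pay runs from 0 up to 17.
DWL = ½ × 17 × 26 = 221.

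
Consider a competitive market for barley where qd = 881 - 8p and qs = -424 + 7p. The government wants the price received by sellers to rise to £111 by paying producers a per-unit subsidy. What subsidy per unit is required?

At a seller price of 111, quantity supplied is -424 + 7·111 = 353.
Buyers absorb 353 only when they pay pb with 881 − 8·pb = 353, i.e. pb = 66.
s = ps − pb = 111 − 66 = 45.

Required subsidy s = £45 per unit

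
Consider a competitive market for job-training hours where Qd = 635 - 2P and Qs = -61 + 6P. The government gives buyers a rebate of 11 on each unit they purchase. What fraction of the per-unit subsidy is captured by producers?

Producer share = 0.25

Pre-subsidy: 635 - 2P = -61 + 6P gives P* = 87, Q* = 461.
With the rebate, buyers effectively pay Pb = Ps − 11, where Ps is the price sellers receive.
Demand in terms of Ps becomes Qd = 635 − 2(Ps − 11) = 657 - 2Ps. Setting this equal to supply: 657 - 2Ps = -61 + 6Ps, so Ps = 89.75.
Buyers pay Pb = 89.75 − 11 = 78.75; Q' = -61 + 6·89.75 = 477.5.
Buyers' price falls by P* − Pb = 87 − 78.75 = 8.25; sellers' price rises by Ps − P* = 89.75 − 87 = 2.75.
So producers capture 2.75/11 = 0.25 of each unit of subsidy.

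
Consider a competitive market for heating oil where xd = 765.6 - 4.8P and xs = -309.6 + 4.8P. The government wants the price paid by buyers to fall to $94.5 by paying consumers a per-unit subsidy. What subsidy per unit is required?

At a buyer price of 94.5, quantity demanded is 765.6 − 4.8·94.5 = 312.
Sellers supply 312 only when they receive Ps with -309.6 + 4.8·Ps = 312, i.e. Ps = 129.5.
s = Ps − Pb = 129.5 − 94.5 = 35.

Required subsidy s = $35 per unit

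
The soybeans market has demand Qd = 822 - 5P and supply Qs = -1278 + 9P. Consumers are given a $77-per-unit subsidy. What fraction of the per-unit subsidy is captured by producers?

Pre-subsidy: 822 - 5P = -1278 + 9P gives P* = 150, Q* = 72.
With the rebate, buyers effectively pay Pb = Ps − 77, where Ps is the price sellers receive.
Demand in terms of Ps becomes Qd = 822 − 5(Ps − 77) = 1207 - 5Ps. Setting this equal to supply: 1207 - 5Ps = -1278 + 9Ps, so Ps = 177.5.
Buyers pay Pb = 177.5 − 77 = 100.5; Q' = -1278 + 9·177.5 = 319.5.
Buyers' price falls by P* − Pb = 150 − 100.5 = 49.5; sellers' price rises by Ps − P* = 177.5 − 150 = 27.5.
So producers capture 27.5/77 = 5/14 of each unit of subsidy.

Producer share = 5/14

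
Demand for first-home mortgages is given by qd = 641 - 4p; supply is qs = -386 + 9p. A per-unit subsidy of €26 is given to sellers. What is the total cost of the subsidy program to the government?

Pre-subsidy: 641 - 4p = -386 + 9p gives p* = 79, q* = 325.
With the subsidy, sellers receive ps = pb + 26 for each unit, where pb is the price buyers pay.
Supply in terms of pb becomes qs = -386 + 9(pb + 26) = -152 + 9pb. Setting this equal to demand: 641 - 4pb = -152 + 9pb, so pb = 61.
Sellers receive ps = 61 + 26 = 87; q' = 641 − 4·61 = 397.
Government outlay = subsidy × quantity = 26 × 397 = 10322.

Government cost = €10322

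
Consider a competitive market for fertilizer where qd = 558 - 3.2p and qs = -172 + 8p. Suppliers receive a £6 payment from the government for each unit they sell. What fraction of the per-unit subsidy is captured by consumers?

Pre-subsidy: 558 - 3.2p = -172 + 8p gives p* = 1825/28, q* = 2446/7.
With the subsidy, sellers receive ps = pb + 6 for each unit, where pb is the price buyers pay.
Supply in terms of pb becomes qs = -172 + 8(pb + 6) = -124 + 8pb. Setting this equal to demand: 558 - 3.2pb = -124 + 8pb, so pb = 1705/28.
Sellers receive ps = 1705/28 + 6 = 1873/28; q' = 558 − 3.2·(1705/28) = 2542/7.
Buyers' price falls by p* − pb = 1825/28 − 1705/28 = 30/7; sellers' price rises by ps − p* = 1873/28 − 1825/28 = 12/7.
So consumers capture (30/7)/6 = 5/7 of each unit of subsidy.

Consumer share = 5/7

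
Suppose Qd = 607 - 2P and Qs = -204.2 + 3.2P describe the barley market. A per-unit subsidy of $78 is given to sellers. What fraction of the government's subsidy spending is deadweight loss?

DWL / government spending = 48/391

Pre-subsidy: 607 - 2P = -204.2 + 3.2P gives P* = 156, Q* = 295.
With the subsidy, sellers receive Ps = Pb + 78 for each unit, where Pb is the price buyers pay.
Supply in terms of Pb becomes Qs = -204.2 + 3.2(Pb + 78) = 45.4 + 3.2Pb. Setting this equal to demand: 607 - 2Pb = 45.4 + 3.2Pb, so Pb = 108.
Sellers receive Ps = 108 + 78 = 186; Q' = 607 − 2·108 = 391.
ΔCS = ½(295 + 391)(156 − 108) = 16464; ΔPS = ½(295 + 391)(186 − 156) = 10290.
Government spending = 78 × 391 = 30498.
DWL = ½ × 78 × (391 − 295) = 3744; fraction = 3744 / 30498 = 48/391.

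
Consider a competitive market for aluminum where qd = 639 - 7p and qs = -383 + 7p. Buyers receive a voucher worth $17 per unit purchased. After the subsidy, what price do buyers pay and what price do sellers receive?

Pre-subsidy: 639 - 7p = -383 + 7p gives p* = 73, q* = 128.
With the rebate, buyers effectively pay pb = ps − 17, where ps is the price sellers receive.
Demand in terms of ps becomes qd = 639 − 7(ps − 17) = 758 - 7ps. Setting this equal to supply: 758 - 7ps = -383 + 7ps, so ps = 81.5.
Buyers pay pb = 81.5 − 17 = 64.5; q' = -383 + 7·81.5 = 187.5.

Buyers pay $64.5; sellers receive $81.5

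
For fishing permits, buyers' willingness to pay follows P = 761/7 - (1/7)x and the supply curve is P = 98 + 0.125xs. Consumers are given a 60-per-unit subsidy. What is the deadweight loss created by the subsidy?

Deadweight loss = 6720

Pre-subsidy: 761/7 - (1/7)x = 98 + 0.125x gives x* = 40 and P* = 103.
With the rebate, buyers effectively pay Pb = Ps − 60, where Ps is the price sellers receive.
On the curves, Pb = 761/7 - (1/7)x and Ps = 98 + 0.125x; the wedge Ps − Pb = 60 gives 98 + 0.125x − (761/7 - (1/7)x) = 60, so x' = 264.
Then Pb = 761/7 − (1/7)·264 = 71 and Ps = 98 + 0.125·264 = 131.
The subsidy expands output by 264 − 40 = 224 past the efficient level; on those units the gap between marginal cost and willingness to pay runs from 0 up to 60.
DWL = ½ × 60 × 224 = 6720.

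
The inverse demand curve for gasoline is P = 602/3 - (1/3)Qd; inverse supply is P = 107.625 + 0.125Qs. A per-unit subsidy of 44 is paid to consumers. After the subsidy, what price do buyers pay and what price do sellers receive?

Buyers pay 101; sellers receive 145

Pre-subsidy: 602/3 - (1/3)Q = 107.625 + 0.125Q gives Q* = 203 and P* = 133.
With the rebate, buyers effectively pay Pb = Ps − 44, where Ps is the price sellers receive.
On the curves, Pb = 602/3 - (1/3)Q and Ps = 107.625 + 0.125Q; the wedge Ps − Pb = 44 gives 107.625 + 0.125Q − (602/3 - (1/3)Q) = 44, so Q' = 299.
Then Pb = 602/3 − (1/3)·299 = 101 and Ps = 107.625 + 0.125·299 = 145.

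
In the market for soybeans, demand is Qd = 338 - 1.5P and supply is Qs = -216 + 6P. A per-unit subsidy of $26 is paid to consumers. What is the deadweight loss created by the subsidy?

Deadweight loss = $405.6

Pre-subsidy: 338 - 1.5P = -216 + 6P gives P* = 1108/15, Q* = 227.2.
With the rebate, buyers effectively pay Pb = Ps − 26, where Ps is the price sellers receive.
Demand in terms of Ps becomes Qd = 338 − 1.5(Ps − 26) = 377 - 1.5Ps. Setting this equal to supply: 377 - 1.5Ps = -216 + 6Ps, so Ps = 1186/15.
Buyers pay Pb = 1186/15 − 26 = 796/15; Q' = -216 + 6·(1186/15) = 258.4.
The subsidy expands output by 258.4 − 227.2 = 31.2 past the efficient level; on those units the gap between marginal cost and willingness to pay runs from 0 up to 26.
DWL = ½ × 26 × 31.2 = 405.6.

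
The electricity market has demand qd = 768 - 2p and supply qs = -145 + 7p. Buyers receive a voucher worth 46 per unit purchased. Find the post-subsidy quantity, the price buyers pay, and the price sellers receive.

Pre-subsidy: 768 - 2p = -145 + 7p gives p* = 913/9, q* = 5086/9.
With the rebate, buyers effectively pay pb = ps − 46, where ps is the price sellers receive.
Demand in terms of ps becomes qd = 768 − 2(ps − 46) = 860 - 2ps. Setting this equal to supply: 860 - 2ps = -145 + 7ps, so ps = 335/3.
Buyers pay pb = 335/3 − 46 = 197/3; q' = -145 + 7·(335/3) = 1910/3.

q' = 1910/3; buyers pay 197/3; sellers receive 335/3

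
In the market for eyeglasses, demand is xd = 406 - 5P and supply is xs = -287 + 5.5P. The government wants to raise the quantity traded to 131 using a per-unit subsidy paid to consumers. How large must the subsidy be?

At x = 131, invert demand for the buyer price: Pb = (406 − 131)/5 = 55; invert supply for the seller price: Ps = (131 − (-287))/5.5 = 76.
The subsidy must fill the gap: s = Ps − Pb = 76 − 55 = 21.

Required subsidy s = 21 per unit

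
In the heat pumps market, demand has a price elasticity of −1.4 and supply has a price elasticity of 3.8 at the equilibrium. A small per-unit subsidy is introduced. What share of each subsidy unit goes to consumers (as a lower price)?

For a small subsidy around the equilibrium, the benefit split depends on the relative slopes, which at a point are proportional to the elasticities.
Buyer share = εs/(εs + |εd|) = 3.8/(3.8 + 1.4) = 19/26; seller share = |εd|/(εs + |εd|) = 7/26.

Consumer share = 19/26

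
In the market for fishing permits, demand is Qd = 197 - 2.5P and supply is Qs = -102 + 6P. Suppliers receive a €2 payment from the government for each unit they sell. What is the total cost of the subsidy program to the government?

Pre-subsidy: 197 - 2.5P = -102 + 6P gives P* = 598/17, Q* = 1854/17.
With the subsidy, sellers receive Ps = Pb + 2 for each unit, where Pb is the price buyers pay.
Supply in terms of Pb becomes Qs = -102 + 6(Pb + 2) = -90 + 6Pb. Setting this equal to demand: 197 - 2.5Pb = -90 + 6Pb, so Pb = 574/17.
Sellers receive Ps = 574/17 + 2 = 608/17; Q' = 197 − 2.5·(574/17) = 1914/17.
Government outlay = subsidy × quantity = 2 × 1914/17 = 3828/17.

Government cost = 3828/17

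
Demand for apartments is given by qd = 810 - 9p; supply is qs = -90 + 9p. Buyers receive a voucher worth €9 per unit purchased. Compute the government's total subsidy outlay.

Pre-subsidy: 810 - 9p = -90 + 9p gives p* = 50, q* = 360.
With the rebate, buyers effectively pay pb = ps − 9, where ps is the price sellers receive.
Demand in terms of ps becomes qd = 810 − 9(ps − 9) = 891 - 9ps. Setting this equal to supply: 891 - 9ps = -90 + 9ps, so ps = 54.5.
Buyers pay pb = 54.5 − 9 = 45.5; q' = -90 + 9·54.5 = 400.5.
Government outlay = subsidy × quantity = 9 × 400.5 = 3604.5.

Government cost = €3604.5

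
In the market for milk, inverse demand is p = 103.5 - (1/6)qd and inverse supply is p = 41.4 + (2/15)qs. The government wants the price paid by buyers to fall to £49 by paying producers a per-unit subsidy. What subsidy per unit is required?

Required subsidy s = £36 per unit

At a buyer price of 49, quantity demanded is 621 − 6·49 = 327.
Sellers supply 327 only when they receive ps = 41.4 + (2/15)·327 = 85.
s = ps − pb = 85 − 49 = 36.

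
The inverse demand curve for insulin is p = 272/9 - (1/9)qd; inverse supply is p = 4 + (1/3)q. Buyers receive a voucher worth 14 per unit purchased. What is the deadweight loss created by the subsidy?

Pre-subsidy: 272/9 - (1/9)q = 4 + (1/3)q gives q* = 59 and p* = 71/3.
With the rebate, buyers effectively pay pb = ps − 14, where ps is the price sellers receive.
On the curves, pb = 272/9 - (1/9)q and ps = 4 + (1/3)q; the wedge ps − pb = 14 gives 4 + (1/3)q − (272/9 - (1/9)q) = 14, so q' = 90.5.
Then pb = 272/9 − (1/9)·90.5 = 121/6 and ps = 4 + (1/3)·90.5 = 205/6.
The subsidy expands output by 90.5 − 59 = 31.5 past the efficient level; on those units the gap between marginal cost and willingness to pay runs from 0 up to 14.
DWL = ½ × 14 × 31.5 = 220.5.

Deadweight loss = 220.5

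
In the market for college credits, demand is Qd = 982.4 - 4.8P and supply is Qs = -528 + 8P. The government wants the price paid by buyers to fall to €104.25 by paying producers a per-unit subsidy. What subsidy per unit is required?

At a buyer price of 104.25, quantity demanded is 982.4 − 4.8·104.25 = 482.
Sellers supply 482 only when they receive Ps with -528 + 8·Ps = 482, i.e. Ps = 126.25.
s = Ps − Pb = 126.25 − 104.25 = 22.

Required subsidy s = €22 per unit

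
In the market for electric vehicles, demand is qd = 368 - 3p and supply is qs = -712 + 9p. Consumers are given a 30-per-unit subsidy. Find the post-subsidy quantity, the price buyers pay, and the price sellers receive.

q' = 165.5; buyers pay 67.5; sellers receive 97.5

Pre-subsidy: 368 - 3p = -712 + 9p gives p* = 90, q* = 98.
With the rebate, buyers effectively pay pb = ps − 30, where ps is the price sellers receive.
Demand in terms of ps becomes qd = 368 − 3(ps − 30) = 458 - 3ps. Setting this equal to supply: 458 - 3ps = -712 + 9ps, so ps = 97.5.
Buyers pay pb = 97.5 − 30 = 67.5; q' = -712 + 9·97.5 = 165.5.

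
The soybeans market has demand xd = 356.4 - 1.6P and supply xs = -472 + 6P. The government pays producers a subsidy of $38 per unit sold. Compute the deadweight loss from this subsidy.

Pre-subsidy: 356.4 - 1.6P = -472 + 6P gives P* = 109, x* = 182.
With the subsidy, sellers receive Ps = Pb + 38 for each unit, where Pb is the price buyers pay.
Supply in terms of Pb becomes xs = -472 + 6(Pb + 38) = -244 + 6Pb. Setting this equal to demand: 356.4 - 1.6Pb = -244 + 6Pb, so Pb = 79.
Sellers receive Ps = 79 + 38 = 117; x' = 356.4 − 1.6·79 = 230.
The subsidy expands output by 230 − 182 = 48 past the efficient level; on those units the gap between marginal cost and willingness to pay runs from 0 up to 38.
DWL = ½ × 38 × 48 = 912.

Deadweight loss = $912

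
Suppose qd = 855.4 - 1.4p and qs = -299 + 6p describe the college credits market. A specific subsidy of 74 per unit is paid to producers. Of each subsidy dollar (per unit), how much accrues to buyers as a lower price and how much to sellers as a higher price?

Buyers gain 60 per unit; sellers gain 14 per unit

Pre-subsidy: 855.4 - 1.4p = -299 + 6p gives p* = 156, q* = 637.
With the subsidy, sellers receive ps = pb + 74 for each unit, where pb is the price buyers pay.
Supply in terms of pb becomes qs = -299 + 6(pb + 74) = 145 + 6pb. Setting this equal to demand: 855.4 - 1.4pb = 145 + 6pb, so pb = 96.
Sellers receive ps = 96 + 74 = 170; q' = 855.4 − 1.4·96 = 721.
Buyers' price falls by p* − pb = 156 − 96 = 60; sellers' price rises by ps − p* = 170 − 156 = 14.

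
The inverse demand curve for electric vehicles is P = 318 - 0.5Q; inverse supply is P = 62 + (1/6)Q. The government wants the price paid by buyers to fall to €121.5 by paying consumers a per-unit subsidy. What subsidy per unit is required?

At a buyer price of 121.5, quantity demanded is 636 − 2·121.5 = 393.
Sellers supply 393 only when they receive Ps = 62 + (1/6)·393 = 127.5.
s = Ps − Pb = 127.5 − 121.5 = 6.

Required subsidy s = €6 per unit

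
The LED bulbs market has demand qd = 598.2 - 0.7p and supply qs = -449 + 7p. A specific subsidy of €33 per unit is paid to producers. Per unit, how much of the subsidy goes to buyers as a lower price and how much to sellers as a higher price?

Buyers gain €30 per unit; sellers gain €3 per unit

Pre-subsidy: 598.2 - 0.7p = -449 + 7p gives p* = 136, q* = 503.
With the subsidy, sellers receive ps = pb + 33 for each unit, where pb is the price buyers pay.
Supply in terms of pb becomes qs = -449 + 7(pb + 33) = -218 + 7pb. Setting this equal to demand: 598.2 - 0.7pb = -218 + 7pb, so pb = 106.
Sellers receive ps = 106 + 33 = 139; q' = 598.2 − 0.7·106 = 524.
Buyers' price falls by p* − pb = 136 − 106 = 30; sellers' price rises by ps − p* = 139 − 136 = 3.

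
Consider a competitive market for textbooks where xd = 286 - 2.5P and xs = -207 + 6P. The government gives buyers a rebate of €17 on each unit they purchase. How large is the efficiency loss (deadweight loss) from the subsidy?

Deadweight loss = €255

Pre-subsidy: 286 - 2.5P = -207 + 6P gives P* = 58, x* = 141.
With the rebate, buyers effectively pay Pb = Ps − 17, where Ps is the price sellers receive.
Demand in terms of Ps becomes xd = 286 − 2.5(Ps − 17) = 328.5 - 2.5Ps. Setting this equal to supply: 328.5 - 2.5Ps = -207 + 6Ps, so Ps = 63.
Buyers pay Pb = 63 − 17 = 46; x' = -207 + 6·63 = 171.
The subsidy expands output by 171 − 141 = 30 past the efficient level; on those units the gap between marginal cost and willingness to pay runs from 0 up to 17.
DWL = ½ × 17 × 30 = 255.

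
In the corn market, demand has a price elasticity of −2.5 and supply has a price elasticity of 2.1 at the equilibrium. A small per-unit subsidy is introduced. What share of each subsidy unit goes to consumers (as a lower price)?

Consumer share = 21/46

For a small subsidy around the equilibrium, the benefit split depends on the relative slopes, which at a point are proportional to the elasticities.
Buyer share = εs/(εs + |εd|) = 2.1/(2.1 + 2.5) = 21/46; seller share = |εd|/(εs + |εd|) = 25/46.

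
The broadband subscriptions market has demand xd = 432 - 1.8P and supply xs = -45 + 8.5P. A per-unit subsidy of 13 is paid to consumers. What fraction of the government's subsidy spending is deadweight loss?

DWL / government spending = 221/8422

Pre-subsidy: 432 - 1.8P = -45 + 8.5P gives P* = 4770/103, x* = 35910/103.
With the rebate, buyers effectively pay Pb = Ps − 13, where Ps is the price sellers receive.
Demand in terms of Ps becomes xd = 432 − 1.8(Ps − 13) = 455.4 - 1.8Ps. Setting this equal to supply: 455.4 - 1.8Ps = -45 + 8.5Ps, so Ps = 5004/103.
Buyers pay Pb = 5004/103 − 13 = 3665/103; x' = -45 + 8.5·(5004/103) = 37899/103.
ΔCS = ½(35910/103 + 37899/103)(4770/103 − 3665/103) = 81558945/21218; ΔPS = ½(35910/103 + 37899/103)(5004/103 − 4770/103) = 8635653/10609.
Government spending = 13 × 37899/103 = 492687/103.
DWL = ½ × 13 × (37899/103 − 35910/103) = 25857/206; fraction = (25857/206) / (492687/103) = 221/8422.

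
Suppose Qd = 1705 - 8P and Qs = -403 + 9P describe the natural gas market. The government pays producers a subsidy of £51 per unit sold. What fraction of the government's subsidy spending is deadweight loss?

Pre-subsidy: 1705 - 8P = -403 + 9P gives P* = 124, Q* = 713.
With the subsidy, sellers receive Ps = Pb + 51 for each unit, where Pb is the price buyers pay.
Supply in terms of Pb becomes Qs = -403 + 9(Pb + 51) = 56 + 9Pb. Setting this equal to demand: 1705 - 8Pb = 56 + 9Pb, so Pb = 97.
Sellers receive Ps = 97 + 51 = 148; Q' = 1705 − 8·97 = 929.
ΔCS = ½(713 + 929)(124 − 97) = 22167; ΔPS = ½(713 + 929)(148 − 124) = 19704.
Government spending = 51 × 929 = 47379.
DWL = ½ × 51 × (929 − 713) = 5508; fraction = 5508 / 47379 = 108/929.

DWL / government spending = 108/929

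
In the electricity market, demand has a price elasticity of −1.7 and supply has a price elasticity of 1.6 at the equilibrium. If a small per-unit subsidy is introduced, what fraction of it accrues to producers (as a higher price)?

Producer share = 17/33

For a small subsidy around the equilibrium, the benefit split depends on the relative slopes, which at a point are proportional to the elasticities.
Buyer share = εs/(εs + |εd|) = 1.6/(1.6 + 1.7) = 16/33; seller share = |εd|/(εs + |εd|) = 17/33.
So producers capture 17/33 of the subsidy.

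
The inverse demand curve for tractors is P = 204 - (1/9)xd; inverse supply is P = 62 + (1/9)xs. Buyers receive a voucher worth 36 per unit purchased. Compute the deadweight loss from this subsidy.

Deadweight loss = 2916

Pre-subsidy: 204 - (1/9)x = 62 + (1/9)x gives x* = 639 and P* = 133.
With the rebate, buyers effectively pay Pb = Ps − 36, where Ps is the price sellers receive.
On the curves, Pb = 204 - (1/9)x and Ps = 62 + (1/9)x; the wedge Ps − Pb = 36 gives 62 + (1/9)x − (204 - (1/9)x) = 36, so x' = 801.
Then Pb = 204 − (1/9)·801 = 115 and Ps = 62 + (1/9)·801 = 151.
The subsidy expands output by 801 − 639 = 162 past the efficient level; on those units the gap between marginal cost and willingness to pay runs from 0 up to 36.
DWL = ½ × 36 × 162 = 2916.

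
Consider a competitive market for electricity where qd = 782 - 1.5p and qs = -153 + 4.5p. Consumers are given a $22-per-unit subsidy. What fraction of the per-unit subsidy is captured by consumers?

Consumer share = 0.75

Pre-subsidy: 782 - 1.5p = -153 + 4.5p gives p* = 935/6, q* = 548.25.
With the rebate, buyers effectively pay pb = ps − 22, where ps is the price sellers receive.
Demand in terms of ps becomes qd = 782 − 1.5(ps − 22) = 815 - 1.5ps. Setting this equal to supply: 815 - 1.5ps = -153 + 4.5ps, so ps = 484/3.
Buyers pay pb = 484/3 − 22 = 418/3; q' = -153 + 4.5·(484/3) = 573.
Buyers' price falls by p* − pb = 935/6 − 418/3 = 16.5; sellers' price rises by ps − p* = 484/3 − 935/6 = 5.5.
So consumers capture 16.5/22 = 0.75 of each unit of subsidy.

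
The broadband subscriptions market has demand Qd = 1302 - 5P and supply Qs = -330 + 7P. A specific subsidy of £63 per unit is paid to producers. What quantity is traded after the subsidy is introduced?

Pre-subsidy: 1302 - 5P = -330 + 7P gives P* = 136, Q* = 622.
With the subsidy, sellers receive Ps = Pb + 63 for each unit, where Pb is the price buyers pay.
Supply in terms of Pb becomes Qs = -330 + 7(Pb + 63) = 111 + 7Pb. Setting this equal to demand: 1302 - 5Pb = 111 + 7Pb, so Pb = 99.25.
Sellers receive Ps = 99.25 + 63 = 162.25; Q' = 1302 − 5·99.25 = 805.75.

Q' = 805.75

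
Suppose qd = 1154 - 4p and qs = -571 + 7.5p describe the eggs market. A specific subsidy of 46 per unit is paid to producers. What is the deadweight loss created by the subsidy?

Deadweight loss = 2760

Pre-subsidy: 1154 - 4p = -571 + 7.5p gives p* = 150, q* = 554.
With the subsidy, sellers receive ps = pb + 46 for each unit, where pb is the price buyers pay.
Supply in terms of pb becomes qs = -571 + 7.5(pb + 46) = -226 + 7.5pb. Setting this equal to demand: 1154 - 4pb = -226 + 7.5pb, so pb = 120.
Sellers receive ps = 120 + 46 = 166; q' = 1154 − 4·120 = 674.
The subsidy expands output by 674 − 554 = 120 past the efficient level; on those units the gap between marginal cost and willingness to pay runs from 0 up to 46.
DWL = ½ × 46 × 120 = 2760.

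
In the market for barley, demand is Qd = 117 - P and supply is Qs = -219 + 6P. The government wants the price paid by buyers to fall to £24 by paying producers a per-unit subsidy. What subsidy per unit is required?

Required subsidy s = £28 per unit

At a buyer price of 24, quantity demanded is 117 − 1·24 = 93.
Sellers supply 93 only when they receive Ps with -219 + 6·Ps = 93, i.e. Ps = 52.
s = Ps − Pb = 52 − 24 = 28.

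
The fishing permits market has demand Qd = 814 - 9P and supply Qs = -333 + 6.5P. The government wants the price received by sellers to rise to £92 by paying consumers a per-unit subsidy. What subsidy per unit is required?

Required subsidy s = £31 per unit

At a seller price of 92, quantity supplied is -333 + 6.5·92 = 265.
Buyers absorb 265 only when they pay Pb with 814 − 9·Pb = 265, i.e. Pb = 61.
s = Ps − Pb = 92 − 61 = 31.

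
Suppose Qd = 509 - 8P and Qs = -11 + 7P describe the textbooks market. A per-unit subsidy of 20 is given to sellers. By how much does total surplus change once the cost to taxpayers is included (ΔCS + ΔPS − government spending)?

Net change in total surplus = -2240/3

Pre-subsidy: 509 - 8P = -11 + 7P gives P* = 104/3, Q* = 695/3.
With the subsidy, sellers receive Ps = Pb + 20 for each unit, where Pb is the price buyers pay.
Supply in terms of Pb becomes Qs = -11 + 7(Pb + 20) = 129 + 7Pb. Setting this equal to demand: 509 - 8Pb = 129 + 7Pb, so Pb = 76/3.
Sellers receive Ps = 76/3 + 20 = 136/3; Q' = 509 − 8·(76/3) = 919/3.
ΔCS = ½(695/3 + 919/3)(104/3 − 76/3) = 7532/3; ΔPS = ½(695/3 + 919/3)(136/3 − 104/3) = 8608/3.
Government spending = 20 × 919/3 = 18380/3.
Net change = 7532/3 + 8608/3 − 18380/3 = -2240/3. The loss equals the DWL triangle ½·20·224/3.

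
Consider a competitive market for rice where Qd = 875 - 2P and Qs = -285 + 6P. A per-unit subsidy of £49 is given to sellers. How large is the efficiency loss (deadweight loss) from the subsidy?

Pre-subsidy: 875 - 2P = -285 + 6P gives P* = 145, Q* = 585.
With the subsidy, sellers receive Ps = Pb + 49 for each unit, where Pb is the price buyers pay.
Supply in terms of Pb becomes Qs = -285 + 6(Pb + 49) = 9 + 6Pb. Setting this equal to demand: 875 - 2Pb = 9 + 6Pb, so Pb = 108.25.
Sellers receive Ps = 108.25 + 49 = 157.25; Q' = 875 − 2·108.25 = 658.5.
The subsidy expands output by 658.5 − 585 = 73.5 past the efficient level; on those units the gap between marginal cost and willingness to pay runs from 0 up to 49.
DWL = ½ × 49 × 73.5 = 1800.75.

Deadweight loss = £1800.75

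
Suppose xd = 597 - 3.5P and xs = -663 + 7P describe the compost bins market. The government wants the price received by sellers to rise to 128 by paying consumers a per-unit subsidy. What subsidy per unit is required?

At a seller price of 128, quantity supplied is -663 + 7·128 = 233.
Buyers absorb 233 only when they pay Pb with 597 − 3.5·Pb = 233, i.e. Pb = 104.
s = Ps − Pb = 128 − 104 = 24.

Required subsidy s = 24 per unit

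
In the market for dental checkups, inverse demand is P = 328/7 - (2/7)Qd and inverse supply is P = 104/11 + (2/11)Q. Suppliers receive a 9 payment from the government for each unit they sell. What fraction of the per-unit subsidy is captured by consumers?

Consumer share = 11/18

Pre-subsidy: 328/7 - (2/7)Q = 104/11 + (2/11)Q gives Q* = 80 and P* = 24.
With the subsidy, sellers receive Ps = Pb + 9 for each unit, where Pb is the price buyers pay.
On the curves, Pb = 328/7 - (2/7)Q and Ps = 104/11 + (2/11)Q; the wedge Ps − Pb = 9 gives 104/11 + (2/11)Q − (328/7 - (2/7)Q) = 9, so Q' = 99.25.
Then Pb = 328/7 − (2/7)·99.25 = 18.5 and Ps = 104/11 + (2/11)·99.25 = 27.5.
Buyers' price falls by P* − Pb = 24 − 18.5 = 5.5; sellers' price rises by Ps − P* = 27.5 − 24 = 3.5.
So consumers capture 5.5/9 = 11/18 of each unit of subsidy.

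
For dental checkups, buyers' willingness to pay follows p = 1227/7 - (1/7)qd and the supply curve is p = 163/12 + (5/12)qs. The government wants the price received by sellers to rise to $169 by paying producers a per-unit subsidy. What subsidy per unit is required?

At a seller price of 169, quantity supplied is -32.6 + 2.4·169 = 373.
Buyers absorb 373 only when they pay pb = 1227/7 − (1/7)·373 = 122.
s = ps − pb = 169 − 122 = 47.

Required subsidy s = $47 per unit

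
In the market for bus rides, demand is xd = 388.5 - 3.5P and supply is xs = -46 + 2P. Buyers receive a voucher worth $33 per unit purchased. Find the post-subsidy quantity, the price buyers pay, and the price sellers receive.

Pre-subsidy: 388.5 - 3.5P = -46 + 2P gives P* = 79, x* = 112.
With the rebate, buyers effectively pay Pb = Ps − 33, where Ps is the price sellers receive.
Demand in terms of Ps becomes xd = 388.5 − 3.5(Ps − 33) = 504 - 3.5Ps. Setting this equal to supply: 504 - 3.5Ps = -46 + 2Ps, so Ps = 100.
Buyers pay Pb = 100 − 33 = 67; x' = -46 + 2·100 = 154.

x' = 154; buyers pay $67; sellers receive $100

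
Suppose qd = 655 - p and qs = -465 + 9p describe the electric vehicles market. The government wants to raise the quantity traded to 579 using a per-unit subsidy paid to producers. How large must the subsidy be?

Required subsidy s = 40 per unit

At q = 579, invert demand for the buyer price: pb = (655 − 579)/1 = 76; invert supply for the seller price: ps = (579 − (-465))/9 = 116.
The subsidy must fill the gap: s = ps − pb = 116 − 76 = 40.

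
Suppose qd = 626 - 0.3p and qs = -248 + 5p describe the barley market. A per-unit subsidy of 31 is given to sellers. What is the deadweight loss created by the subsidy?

Pre-subsidy: 626 - 0.3p = -248 + 5p gives p* = 8740/53, q* = 30556/53.
With the subsidy, sellers receive ps = pb + 31 for each unit, where pb is the price buyers pay.
Supply in terms of pb becomes qs = -248 + 5(pb + 31) = -93 + 5pb. Setting this equal to demand: 626 - 0.3pb = -93 + 5pb, so pb = 7190/53.
Sellers receive ps = 7190/53 + 31 = 8833/53; q' = 626 − 0.3·(7190/53) = 31021/53.
The subsidy expands output by 31021/53 − 30556/53 = 465/53 past the efficient level; on those units the gap between marginal cost and willingness to pay runs from 0 up to 31.
DWL = ½ × 31 × 465/53 = 14415/106.

Deadweight loss = 14415/106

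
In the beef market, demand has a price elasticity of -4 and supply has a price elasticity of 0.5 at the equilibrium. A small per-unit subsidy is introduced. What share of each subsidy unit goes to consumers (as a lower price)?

For a small subsidy around the equilibrium, the benefit split depends on the relative slopes, which at a point are proportional to the elasticities.
Buyer share = εs/(εs + |εd|) = 0.5/(0.5 + 4) = 1/9; seller share = |εd|/(εs + |εd|) = 8/9.

Consumer share = 1/9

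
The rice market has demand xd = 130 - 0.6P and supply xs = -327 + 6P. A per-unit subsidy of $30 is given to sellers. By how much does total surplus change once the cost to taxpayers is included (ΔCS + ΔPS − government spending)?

Pre-subsidy: 130 - 0.6P = -327 + 6P gives P* = 2285/33, x* = 973/11.
With the subsidy, sellers receive Ps = Pb + 30 for each unit, where Pb is the price buyers pay.
Supply in terms of Pb becomes xs = -327 + 6(Pb + 30) = -147 + 6Pb. Setting this equal to demand: 130 - 0.6Pb = -147 + 6Pb, so Pb = 1385/33.
Sellers receive Ps = 1385/33 + 30 = 2375/33; x' = 130 − 0.6·(1385/33) = 1153/11.
ΔCS = ½(973/11 + 1153/11)(2285/33 − 1385/33) = 318900/121; ΔPS = ½(973/11 + 1153/11)(2375/33 − 2285/33) = 31890/121.
Government spending = 30 × 1153/11 = 34590/11.
Net change = 318900/121 + 31890/121 − 34590/11 = -2700/11. The loss equals the DWL triangle ½·30·180/11.

Net change in total surplus = -2700/11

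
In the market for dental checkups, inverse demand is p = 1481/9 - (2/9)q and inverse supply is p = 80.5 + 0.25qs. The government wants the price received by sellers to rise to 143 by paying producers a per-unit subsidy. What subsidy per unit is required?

At a seller price of 143, quantity supplied is -322 + 4·143 = 250.
Buyers absorb 250 only when they pay pb = 1481/9 − (2/9)·250 = 109.
s = ps − pb = 143 − 109 = 34.

Required subsidy s = 34 per unit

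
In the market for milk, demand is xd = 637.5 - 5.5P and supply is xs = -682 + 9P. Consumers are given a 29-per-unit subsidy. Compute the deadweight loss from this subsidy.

Deadweight loss = 1435.5

Pre-subsidy: 637.5 - 5.5P = -682 + 9P gives P* = 91, x* = 137.
With the rebate, buyers effectively pay Pb = Ps − 29, where Ps is the price sellers receive.
Demand in terms of Ps becomes xd = 637.5 − 5.5(Ps − 29) = 797 - 5.5Ps. Setting this equal to supply: 797 - 5.5Ps = -682 + 9Ps, so Ps = 102.
Buyers pay Pb = 102 − 29 = 73; x' = -682 + 9·102 = 236.
The subsidy expands output by 236 − 137 = 99 past the efficient level; on those units the gap between marginal cost and willingness to pay runs from 0 up to 29.
DWL = ½ × 29 × 99 = 1435.5.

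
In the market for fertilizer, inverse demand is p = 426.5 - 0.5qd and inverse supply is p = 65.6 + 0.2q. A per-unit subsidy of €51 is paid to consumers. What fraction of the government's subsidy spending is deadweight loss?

Pre-subsidy: 426.5 - 0.5q = 65.6 + 0.2q gives q* = 3609/7 and p* = 1181/7.
With the rebate, buyers effectively pay pb = ps − 51, where ps is the price sellers receive.
On the curves, pb = 426.5 - 0.5q and ps = 65.6 + 0.2q; the wedge ps − pb = 51 gives 65.6 + 0.2q − (426.5 - 0.5q) = 51, so q' = 4119/7.
Then pb = 426.5 − 0.5·(4119/7) = 926/7 and ps = 65.6 + 0.2·(4119/7) = 1283/7.
ΔCS = ½(3609/7 + 4119/7)(1181/7 − 926/7) = 140760/7; ΔPS = ½(3609/7 + 4119/7)(1283/7 − 1181/7) = 56304/7.
Government spending = 51 × 4119/7 = 210069/7.
DWL = ½ × 51 × (4119/7 − 3609/7) = 13005/7; fraction = (13005/7) / (210069/7) = 85/1373.

DWL / government spending = 85/1373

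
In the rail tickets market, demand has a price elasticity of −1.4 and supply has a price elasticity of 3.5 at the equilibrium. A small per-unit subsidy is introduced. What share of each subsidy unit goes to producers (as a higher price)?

Producer share = 2/7

For a small subsidy around the equilibrium, the benefit split depends on the relative slopes, which at a point are proportional to the elasticities.
Buyer share = εs/(εs + |εd|) = 3.5/(3.5 + 1.4) = 5/7; seller share = |εd|/(εs + |εd|) = 2/7.
So producers capture 2/7 of the subsidy.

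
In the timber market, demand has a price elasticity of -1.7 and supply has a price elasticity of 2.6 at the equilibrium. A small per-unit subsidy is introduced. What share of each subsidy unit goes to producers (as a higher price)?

Producer share = 17/43

For a small subsidy around the equilibrium, the benefit split depends on the relative slopes, which at a point are proportional to the elasticities.
Buyer share = εs/(εs + |εd|) = 2.6/(2.6 + 1.7) = 26/43; seller share = |εd|/(εs + |εd|) = 17/43.
So producers capture 17/43 of the subsidy.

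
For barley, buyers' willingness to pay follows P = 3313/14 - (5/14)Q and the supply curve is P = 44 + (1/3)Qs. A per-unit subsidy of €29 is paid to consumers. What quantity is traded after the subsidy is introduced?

Pre-subsidy: 3313/14 - (5/14)Q = 44 + (1/3)Q gives Q* = 279 and P* = 137.
With the rebate, buyers effectively pay Pb = Ps − 29, where Ps is the price sellers receive.
On the curves, Pb = 3313/14 - (5/14)Q and Ps = 44 + (1/3)Q; the wedge Ps − Pb = 29 gives 44 + (1/3)Q − (3313/14 - (5/14)Q) = 29, so Q' = 321.
Then Pb = 3313/14 − (5/14)·321 = 122 and Ps = 44 + (1/3)·321 = 151.

Q' = 321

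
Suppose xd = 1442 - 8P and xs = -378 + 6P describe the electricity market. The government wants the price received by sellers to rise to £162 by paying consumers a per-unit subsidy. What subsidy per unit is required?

Required subsidy s = £56 per unit

At a seller price of 162, quantity supplied is -378 + 6·162 = 594.
Buyers absorb 594 only when they pay Pb with 1442 − 8·Pb = 594, i.e. Pb = 106.
s = Ps − Pb = 162 − 106 = 56.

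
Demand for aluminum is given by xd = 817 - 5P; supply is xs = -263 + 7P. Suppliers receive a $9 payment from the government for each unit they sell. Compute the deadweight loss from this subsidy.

Pre-subsidy: 817 - 5P = -263 + 7P gives P* = 90, x* = 367.
With the subsidy, sellers receive Ps = Pb + 9 for each unit, where Pb is the price buyers pay.
Supply in terms of Pb becomes xs = -263 + 7(Pb + 9) = -200 + 7Pb. Setting this equal to demand: 817 - 5Pb = -200 + 7Pb, so Pb = 84.75.
Sellers receive Ps = 84.75 + 9 = 93.75; x' = 817 − 5·84.75 = 393.25.
The subsidy expands output by 393.25 − 367 = 26.25 past the efficient level; on those units the gap between marginal cost and willingness to pay runs from 0 up to 9.
DWL = ½ × 9 × 26.25 = 118.125.

Deadweight loss = $118.125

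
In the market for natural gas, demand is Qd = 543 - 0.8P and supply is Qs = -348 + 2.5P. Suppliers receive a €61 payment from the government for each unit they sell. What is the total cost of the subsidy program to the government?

Pre-subsidy: 543 - 0.8P = -348 + 2.5P gives P* = 270, Q* = 327.
With the subsidy, sellers receive Ps = Pb + 61 for each unit, where Pb is the price buyers pay.
Supply in terms of Pb becomes Qs = -348 + 2.5(Pb + 61) = -195.5 + 2.5Pb. Setting this equal to demand: 543 - 0.8Pb = -195.5 + 2.5Pb, so Pb = 7385/33.
Sellers receive Ps = 7385/33 + 61 = 9398/33; Q' = 543 − 0.8·(7385/33) = 12011/33.
Government outlay = subsidy × quantity = 61 × 12011/33 = 732671/33.

Government cost = 732671/33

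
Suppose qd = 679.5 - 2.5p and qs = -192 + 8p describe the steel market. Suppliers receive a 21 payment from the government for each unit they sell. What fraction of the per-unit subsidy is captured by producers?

Pre-subsidy: 679.5 - 2.5p = -192 + 8p gives p* = 83, q* = 472.
With the subsidy, sellers receive ps = pb + 21 for each unit, where pb is the price buyers pay.
Supply in terms of pb becomes qs = -192 + 8(pb + 21) = -24 + 8pb. Setting this equal to demand: 679.5 - 2.5pb = -24 + 8pb, so pb = 67.
Sellers receive ps = 67 + 21 = 88; q' = 679.5 − 2.5·67 = 512.
Buyers' price falls by p* − pb = 83 − 67 = 16; sellers' price rises by ps − p* = 88 − 83 = 5.
So producers capture 5/21 = 5/21 of each unit of subsidy.

Producer share = 5/21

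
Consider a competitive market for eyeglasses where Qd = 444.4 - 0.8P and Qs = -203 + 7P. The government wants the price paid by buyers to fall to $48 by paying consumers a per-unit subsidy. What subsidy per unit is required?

At a buyer price of 48, quantity demanded is 444.4 − 0.8·48 = 406.
Sellers supply 406 only when they receive Ps with -203 + 7·Ps = 406, i.e. Ps = 87.
s = Ps − Pb = 87 − 48 = 39.

Required subsidy s = $39 per unit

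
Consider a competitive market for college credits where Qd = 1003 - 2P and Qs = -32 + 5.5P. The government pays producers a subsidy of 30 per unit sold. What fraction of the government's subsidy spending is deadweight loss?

DWL / government spending = 22/771

Pre-subsidy: 1003 - 2P = -32 + 5.5P gives P* = 138, Q* = 727.
With the subsidy, sellers receive Ps = Pb + 30 for each unit, where Pb is the price buyers pay.
Supply in terms of Pb becomes Qs = -32 + 5.5(Pb + 30) = 133 + 5.5Pb. Setting this equal to demand: 1003 - 2Pb = 133 + 5.5Pb, so Pb = 116.
Sellers receive Ps = 116 + 30 = 146; Q' = 1003 − 2·116 = 771.
ΔCS = ½(727 + 771)(138 − 116) = 16478; ΔPS = ½(727 + 771)(146 − 138) = 5992.
Government spending = 30 × 771 = 23130.
DWL = ½ × 30 × (771 − 727) = 660; fraction = 660 / 23130 = 22/771.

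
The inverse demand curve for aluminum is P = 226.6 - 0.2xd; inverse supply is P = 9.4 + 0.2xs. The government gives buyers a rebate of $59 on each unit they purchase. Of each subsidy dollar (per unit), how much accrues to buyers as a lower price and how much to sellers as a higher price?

Buyers gain $29.5 per unit; sellers gain $29.5 per unit

Pre-subsidy: 226.6 - 0.2x = 9.4 + 0.2x gives x* = 543 and P* = 118.
With the rebate, buyers effectively pay Pb = Ps − 59, where Ps is the price sellers receive.
On the curves, Pb = 226.6 - 0.2x and Ps = 9.4 + 0.2x; the wedge Ps − Pb = 59 gives 9.4 + 0.2x − (226.6 - 0.2x) = 59, so x' = 690.5.
Then Pb = 226.6 − 0.2·690.5 = 88.5 and Ps = 9.4 + 0.2·690.5 = 147.5.
Buyers' price falls by P* − Pb = 118 − 88.5 = 29.5; sellers' price rises by Ps − P* = 147.5 − 118 = 29.5.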